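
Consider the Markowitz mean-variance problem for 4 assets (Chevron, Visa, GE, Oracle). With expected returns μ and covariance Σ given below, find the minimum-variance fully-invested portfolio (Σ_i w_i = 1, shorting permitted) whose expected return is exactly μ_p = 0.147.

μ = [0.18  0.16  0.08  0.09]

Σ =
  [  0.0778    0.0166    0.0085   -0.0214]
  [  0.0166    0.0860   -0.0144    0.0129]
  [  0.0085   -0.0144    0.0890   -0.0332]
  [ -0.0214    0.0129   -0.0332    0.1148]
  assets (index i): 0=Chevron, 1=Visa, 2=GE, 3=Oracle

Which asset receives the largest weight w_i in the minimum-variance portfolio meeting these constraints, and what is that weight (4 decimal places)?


Chevron (0.4434)

p=Σ⁻¹μ = [2.2460  1.4528  1.4652  1.4631]
q=Σ⁻¹𝟙 = [13.0294  9.7357  17.1660  15.0100]
a=μᵀp=0.885634  b=𝟙ᵀp=6.627201  c=𝟙ᵀq=54.941236  D=ac−b²=4.738010
λ₁=(c·0.147−b)/D = (54.941236·0.147−6.627201)/4.738010 = 0.305858
λ₂=(a−b·0.147)/D = (0.885634−6.627201·0.147)/4.738010 = -0.018692
w* = 0.305858·p + -0.018692·q:
  w_0 = 0.305858·2.2460 + -0.018692·13.0294 = 0.4434  (Chevron)
  w_1 = 0.305858·1.4528 + -0.018692·9.7357 = 0.2624  (Visa)
  w_2 = 0.305858·1.4652 + -0.018692·17.1660 = 0.1273  (GE)
  w_3 = 0.305858·1.4631 + -0.018692·15.0100 = 0.1669  (Oracle)
Σw_i=1.0000  μᵀw=0.1470
σ²=wᵀΣw=λ₁·μ_p+λ₂ = 0.305858·0.147 + -0.018692 = 0.026269 ≈ 0.0263


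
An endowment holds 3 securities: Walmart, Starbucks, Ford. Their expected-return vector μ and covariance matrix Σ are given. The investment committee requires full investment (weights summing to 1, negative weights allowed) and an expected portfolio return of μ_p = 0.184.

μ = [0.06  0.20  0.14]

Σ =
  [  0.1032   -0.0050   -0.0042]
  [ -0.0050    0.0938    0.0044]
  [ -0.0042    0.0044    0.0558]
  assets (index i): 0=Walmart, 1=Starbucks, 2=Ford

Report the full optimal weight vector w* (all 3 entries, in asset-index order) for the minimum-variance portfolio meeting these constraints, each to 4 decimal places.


-0.0837  0.6218  0.4619

g=Σ⁻¹μ = [0.7791  2.0609  2.4051]
h=Σ⁻¹𝟙 = [10.9233  10.4025  17.9231]
a=μᵀg=0.795643  b=𝟙ᵀg=5.245132  c=𝟙ᵀh=39.248920  D=ac−b²=3.716713
λ₁=(c·0.184−b)/D = (39.248920·0.184−5.245132)/3.716713 = 0.531833
λ₂=(a−b·0.184)/D = (0.795643−5.245132·0.184)/3.716713 = -0.045594
w* = 0.531833·g + -0.045594·h:
  w_0 = 0.531833·0.7791 + -0.045594·10.9233 = -0.0837  (Walmart)
  w_1 = 0.531833·2.0609 + -0.045594·10.4025 = 0.6218  (Starbucks)
  w_2 = 0.531833·2.4051 + -0.045594·17.9231 = 0.4619  (Ford)
Σw_i=1.0000  μᵀw=0.1840
σ²=wᵀΣw=λ₁·μ_p+λ₂ = 0.531833·0.184 + -0.045594 = 0.052263 ≈ 0.0523


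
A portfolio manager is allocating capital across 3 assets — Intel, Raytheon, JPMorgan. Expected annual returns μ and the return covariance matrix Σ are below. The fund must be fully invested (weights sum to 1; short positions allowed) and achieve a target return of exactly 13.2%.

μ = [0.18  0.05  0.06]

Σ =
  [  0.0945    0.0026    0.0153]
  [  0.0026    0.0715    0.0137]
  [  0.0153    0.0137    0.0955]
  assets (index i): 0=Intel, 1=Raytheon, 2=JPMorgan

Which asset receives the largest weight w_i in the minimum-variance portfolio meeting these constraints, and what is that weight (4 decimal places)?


Intel (0.6214)

u=Σ⁻¹μ = [1.8485  0.5845  0.2483]
v=Σ⁻¹𝟙 = [9.0693  12.2654  7.2587]
a=μᵀu=0.376849  b=𝟙ᵀu=2.681271  c=𝟙ᵀv=28.593406  D=ac−b²=3.586186
λ₁=(c·0.132−b)/D = (28.593406·0.132−2.681271)/3.586186 = 0.304797
λ₂=(a−b·0.132)/D = (0.376849−2.681271·0.132)/3.586186 = 0.006392
w* = 0.304797·u + 0.006392·v:
  w_0 = 0.304797·1.8485 + 0.006392·9.0693 = 0.6214  (Intel)
  w_1 = 0.304797·0.5845 + 0.006392·12.2654 = 0.2566  (Raytheon)
  w_2 = 0.304797·0.2483 + 0.006392·7.2587 = 0.1221  (JPMorgan)
Σw_i=1.0000  μᵀw=0.1320
σ²=wᵀΣw=λ₁·μ_p+λ₂ = 0.304797·0.132 + 0.006392 = 0.046625 ≈ 0.0466


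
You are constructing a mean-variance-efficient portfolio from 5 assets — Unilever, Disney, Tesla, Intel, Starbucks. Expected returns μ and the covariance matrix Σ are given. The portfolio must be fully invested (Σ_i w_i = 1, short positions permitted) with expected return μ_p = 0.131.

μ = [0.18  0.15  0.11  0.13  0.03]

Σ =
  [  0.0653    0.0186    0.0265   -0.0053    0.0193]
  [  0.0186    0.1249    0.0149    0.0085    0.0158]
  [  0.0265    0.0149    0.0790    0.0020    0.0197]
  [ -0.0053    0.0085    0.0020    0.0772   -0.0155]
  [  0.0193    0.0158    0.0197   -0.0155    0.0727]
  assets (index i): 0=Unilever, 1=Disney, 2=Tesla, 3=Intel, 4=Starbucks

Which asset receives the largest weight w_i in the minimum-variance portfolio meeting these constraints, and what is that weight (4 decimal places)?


x=Σ⁻¹μ = [2.5953  0.6686  0.3901  1.7473  -0.1548]
y=Σ⁻¹𝟙 = [9.8671  3.2885  5.2601  15.6066  12.3230]
a=μᵀx=0.832866  b=𝟙ᵀx=5.246515  c=𝟙ᵀy=46.345351  D=ac−b²=11.073543
λ₁=(c·0.131−b)/D = (46.345351·0.131−5.246515)/11.073543 = 0.074477
λ₂=(a−b·0.131)/D = (0.832866−5.246515·0.131)/11.073543 = 0.013146
w* = 0.074477·x + 0.013146·y:
  w_0 = 0.074477·2.5953 + 0.013146·9.8671 = 0.3230  (Unilever)
  w_1 = 0.074477·0.6686 + 0.013146·3.2885 = 0.0930  (Disney)
  w_2 = 0.074477·0.3901 + 0.013146·5.2601 = 0.0982  (Tesla)
  w_3 = 0.074477·1.7473 + 0.013146·15.6066 = 0.3353  (Intel)
  w_4 = 0.074477·-0.1548 + 0.013146·12.3230 = 0.1505  (Starbucks)
Σw_i=1.0000  μᵀw=0.1310
σ²=wᵀΣw=λ₁·μ_p+λ₂ = 0.074477·0.131 + 0.013146 = 0.022902 ≈ 0.0229

Intel (0.3353)


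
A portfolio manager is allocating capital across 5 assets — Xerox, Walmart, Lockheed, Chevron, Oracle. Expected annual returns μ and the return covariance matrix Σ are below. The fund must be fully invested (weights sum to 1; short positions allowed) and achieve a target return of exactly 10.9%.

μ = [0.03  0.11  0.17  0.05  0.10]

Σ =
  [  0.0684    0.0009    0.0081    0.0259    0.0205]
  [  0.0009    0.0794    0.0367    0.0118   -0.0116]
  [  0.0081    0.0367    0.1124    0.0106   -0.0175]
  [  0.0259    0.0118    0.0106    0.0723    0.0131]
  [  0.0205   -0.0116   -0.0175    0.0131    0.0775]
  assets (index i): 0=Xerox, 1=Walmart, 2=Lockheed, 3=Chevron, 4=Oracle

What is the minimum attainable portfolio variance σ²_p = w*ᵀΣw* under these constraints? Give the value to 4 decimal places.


u=Σ⁻¹μ = [-0.3452  0.9474  1.5054  0.1055  1.8455]
v=Σ⁻¹𝟙 = [7.5445  10.5494  6.3342  6.1448  12.8782]
a=μᵀu=0.539604  b=𝟙ᵀu=4.058641  c=𝟙ᵀv=43.451111  D=ac−b²=6.973823
λ₁=(c·0.109−b)/D = (43.451111·0.109−4.058641)/6.973823 = 0.097153
λ₂=(a−b·0.109)/D = (0.539604−4.058641·0.109)/6.973823 = 0.013940
w* = 0.097153·u + 0.013940·v:
  w_0 = 0.097153·-0.3452 + 0.013940·7.5445 = 0.0716  (Xerox)
  w_1 = 0.097153·0.9474 + 0.013940·10.5494 = 0.2391  (Walmart)
  w_2 = 0.097153·1.5054 + 0.013940·6.3342 = 0.2345  (Lockheed)
  w_3 = 0.097153·0.1055 + 0.013940·6.1448 = 0.0959  (Chevron)
  w_4 = 0.097153·1.8455 + 0.013940·12.8782 = 0.3588  (Oracle)
Σw_i=1.0000  μᵀw=0.1090
σ²=wᵀΣw=λ₁·μ_p+λ₂ = 0.097153·0.109 + 0.013940 = 0.024529 ≈ 0.0245

0.0245


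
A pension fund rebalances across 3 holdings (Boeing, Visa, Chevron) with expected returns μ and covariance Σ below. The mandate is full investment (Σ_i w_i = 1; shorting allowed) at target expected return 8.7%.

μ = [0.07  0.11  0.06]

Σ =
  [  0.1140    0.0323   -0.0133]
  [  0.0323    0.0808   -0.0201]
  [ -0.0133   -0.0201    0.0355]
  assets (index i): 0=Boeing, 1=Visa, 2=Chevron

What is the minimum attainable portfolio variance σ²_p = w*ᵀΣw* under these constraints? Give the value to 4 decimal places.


0.0211

x=Σ⁻¹μ = [0.4103  1.9275  2.9352]
y=Σ⁻¹𝟙 = [8.1435  19.6557  42.3490]
a=μᵀx=0.416866  b=𝟙ᵀx=5.273108  c=𝟙ᵀy=70.148157  D=ac−b²=1.436728
λ₁=(c·0.087−b)/D = (70.148157·0.087−5.273108)/1.436728 = 0.577550
λ₂=(a−b·0.087)/D = (0.416866−5.273108·0.087)/1.436728 = -0.029159
w* = 0.577550·x + -0.029159·y:
  w_0 = 0.577550·0.4103 + -0.029159·8.1435 = -0.0005  (Boeing)
  w_1 = 0.577550·1.9275 + -0.029159·19.6557 = 0.5401  (Visa)
  w_2 = 0.577550·2.9352 + -0.029159·42.3490 = 0.4604  (Chevron)
Σw_i=1.0000  μᵀw=0.0870
σ²=wᵀΣw=λ₁·μ_p+λ₂ = 0.577550·0.087 + -0.029159 = 0.021087 ≈ 0.0211


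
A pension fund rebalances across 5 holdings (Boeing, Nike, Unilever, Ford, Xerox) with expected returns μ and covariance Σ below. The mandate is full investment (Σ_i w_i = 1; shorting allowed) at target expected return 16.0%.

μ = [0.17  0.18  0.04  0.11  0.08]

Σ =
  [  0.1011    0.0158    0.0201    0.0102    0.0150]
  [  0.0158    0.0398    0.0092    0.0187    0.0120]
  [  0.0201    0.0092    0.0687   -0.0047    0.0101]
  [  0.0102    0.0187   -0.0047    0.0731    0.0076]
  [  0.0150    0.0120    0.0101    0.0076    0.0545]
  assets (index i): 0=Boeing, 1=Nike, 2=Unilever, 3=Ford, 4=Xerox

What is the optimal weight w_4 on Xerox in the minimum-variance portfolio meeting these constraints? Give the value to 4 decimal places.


0.1018

g=Σ⁻¹μ = [1.0434  3.9330  -0.2767  0.3016  0.3240]
h=Σ⁻¹𝟙 = [2.9982  13.6864  10.8342  9.2919  11.2064]
a=μᵀg=0.933336  b=𝟙ᵀg=5.325228  c=𝟙ᵀh=48.017018  D=ac−b²=16.457967
λ₁=(c·0.160−b)/D = (48.017018·0.160−5.325228)/16.457967 = 0.143243
λ₂=(a−b·0.160)/D = (0.933336−5.325228·0.160)/16.457967 = 0.004940
w* = 0.143243·g + 0.004940·h:
  w_0 = 0.143243·1.0434 + 0.004940·2.9982 = 0.1643  (Boeing)
  w_1 = 0.143243·3.9330 + 0.004940·13.6864 = 0.6310  (Nike)
  w_2 = 0.143243·-0.2767 + 0.004940·10.8342 = 0.0139  (Unilever)
  w_3 = 0.143243·0.3016 + 0.004940·9.2919 = 0.0891  (Ford)
  w_4 = 0.143243·0.3240 + 0.004940·11.2064 = 0.1018  (Xerox)
Σw_i=1.0000  μᵀw=0.1600
σ²=wᵀΣw=λ₁·μ_p+λ₂ = 0.143243·0.160 + 0.004940 = 0.027859 ≈ 0.0279


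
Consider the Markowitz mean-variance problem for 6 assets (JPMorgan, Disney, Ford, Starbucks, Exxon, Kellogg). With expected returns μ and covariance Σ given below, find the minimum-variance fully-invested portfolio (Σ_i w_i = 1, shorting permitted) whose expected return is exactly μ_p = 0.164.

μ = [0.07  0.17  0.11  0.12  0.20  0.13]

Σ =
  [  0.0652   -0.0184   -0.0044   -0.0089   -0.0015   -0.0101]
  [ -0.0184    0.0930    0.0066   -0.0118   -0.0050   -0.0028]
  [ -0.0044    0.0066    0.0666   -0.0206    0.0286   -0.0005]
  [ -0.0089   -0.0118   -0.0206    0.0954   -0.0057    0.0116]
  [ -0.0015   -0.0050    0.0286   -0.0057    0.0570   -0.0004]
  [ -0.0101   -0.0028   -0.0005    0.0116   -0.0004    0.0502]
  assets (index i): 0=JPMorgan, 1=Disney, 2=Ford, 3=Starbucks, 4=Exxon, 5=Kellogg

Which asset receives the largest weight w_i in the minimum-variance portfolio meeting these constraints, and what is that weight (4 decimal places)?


Exxon (0.4347)

x=Σ⁻¹μ = [2.7014  2.8502  0.5203  1.8476  3.7739  2.9004]
y=Σ⁻¹𝟙 = [27.7444  18.8319  13.9203  16.4906  14.7518  22.9984]
a=μᵀx=2.084407  b=𝟙ᵀx=14.593774  c=𝟙ᵀy=114.737275  D=ac−b²=26.180924
λ₁=(c·0.164−b)/D = (114.737275·0.164−14.593774)/26.180924 = 0.161306
λ₂=(a−b·0.164)/D = (2.084407−14.593774·0.164)/26.180924 = -0.011801
w* = 0.161306·x + -0.011801·y:
  w_0 = 0.161306·2.7014 + -0.011801·27.7444 = 0.1083  (JPMorgan)
  w_1 = 0.161306·2.8502 + -0.011801·18.8319 = 0.2375  (Disney)
  w_2 = 0.161306·0.5203 + -0.011801·13.9203 = -0.0804  (Ford)
  w_3 = 0.161306·1.8476 + -0.011801·16.4906 = 0.1034  (Starbucks)
  w_4 = 0.161306·3.7739 + -0.011801·14.7518 = 0.4347  (Exxon)
  w_5 = 0.161306·2.9004 + -0.011801·22.9984 = 0.1964  (Kellogg)
Σw_i=1.0000  μᵀw=0.1640
σ²=wᵀΣw=λ₁·μ_p+λ₂ = 0.161306·0.164 + -0.011801 = 0.014653 ≈ 0.0147


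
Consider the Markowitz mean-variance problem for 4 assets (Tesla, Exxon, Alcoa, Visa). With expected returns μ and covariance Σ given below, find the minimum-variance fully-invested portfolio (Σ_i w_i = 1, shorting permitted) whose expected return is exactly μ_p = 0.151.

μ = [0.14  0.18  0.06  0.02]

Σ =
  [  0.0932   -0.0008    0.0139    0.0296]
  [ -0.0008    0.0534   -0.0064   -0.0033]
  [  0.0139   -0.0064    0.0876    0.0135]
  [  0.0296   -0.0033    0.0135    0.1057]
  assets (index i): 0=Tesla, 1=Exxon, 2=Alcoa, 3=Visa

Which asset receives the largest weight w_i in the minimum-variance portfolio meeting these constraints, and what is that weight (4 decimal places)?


Exxon (0.5941)

x=Σ⁻¹μ = [1.4902  3.4680  0.7348  -0.2137]
y=Σ⁻¹𝟙 = [7.1688  20.5369  10.7425  6.7224]
a=μᵀx=0.872674  b=𝟙ᵀx=5.479261  c=𝟙ᵀy=45.170463  D=ac−b²=9.396779
λ₁=(c·0.151−b)/D = (45.170463·0.151−5.479261)/9.396779 = 0.142759
λ₂=(a−b·0.151)/D = (0.872674−5.479261·0.151)/9.396779 = 0.004821
w* = 0.142759·x + 0.004821·y:
  w_0 = 0.142759·1.4902 + 0.004821·7.1688 = 0.2473  (Tesla)
  w_1 = 0.142759·3.4680 + 0.004821·20.5369 = 0.5941  (Exxon)
  w_2 = 0.142759·0.7348 + 0.004821·10.7425 = 0.1567  (Alcoa)
  w_3 = 0.142759·-0.2137 + 0.004821·6.7224 = 0.0019  (Visa)
Σw_i=1.0000  μᵀw=0.1510
σ²=wᵀΣw=λ₁·μ_p+λ₂ = 0.142759·0.151 + 0.004821 = 0.026378 ≈ 0.0264


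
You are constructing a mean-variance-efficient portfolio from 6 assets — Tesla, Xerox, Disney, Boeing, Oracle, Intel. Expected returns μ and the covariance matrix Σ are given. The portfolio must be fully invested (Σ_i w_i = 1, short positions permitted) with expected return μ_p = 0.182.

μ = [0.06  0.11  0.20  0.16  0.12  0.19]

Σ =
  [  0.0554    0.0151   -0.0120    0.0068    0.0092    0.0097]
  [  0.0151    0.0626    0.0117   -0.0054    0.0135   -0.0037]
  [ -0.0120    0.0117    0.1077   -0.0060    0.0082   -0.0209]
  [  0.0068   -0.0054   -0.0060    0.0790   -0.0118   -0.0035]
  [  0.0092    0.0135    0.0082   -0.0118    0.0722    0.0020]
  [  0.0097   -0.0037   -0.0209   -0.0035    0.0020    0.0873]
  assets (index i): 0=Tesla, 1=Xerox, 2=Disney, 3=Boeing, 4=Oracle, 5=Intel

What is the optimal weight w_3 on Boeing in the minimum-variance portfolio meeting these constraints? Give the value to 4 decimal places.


0.2782

u=Σ⁻¹μ = [0.1455  1.3666  2.3104  2.6282  1.4764  2.8428]
v=Σ⁻¹𝟙 = [11.5660  10.6761  12.1291  15.5972  11.1671  13.8954]
a=μᵀu=1.758951  b=𝟙ᵀu=10.769892  c=𝟙ᵀv=75.030964  D=ac−b²=15.985240
λ₁=(c·0.182−b)/D = (75.030964·0.182−10.769892)/15.985240 = 0.180526
λ₂=(a−b·0.182)/D = (1.758951−10.769892·0.182)/15.985240 = -0.012585
w* = 0.180526·u + -0.012585·v:
  w_0 = 0.180526·0.1455 + -0.012585·11.5660 = -0.1193  (Tesla)
  w_1 = 0.180526·1.3666 + -0.012585·10.6761 = 0.1124  (Xerox)
  w_2 = 0.180526·2.3104 + -0.012585·12.1291 = 0.2645  (Disney)
  w_3 = 0.180526·2.6282 + -0.012585·15.5972 = 0.2782  (Boeing)
  w_4 = 0.180526·1.4764 + -0.012585·11.1671 = 0.1260  (Oracle)
  w_5 = 0.180526·2.8428 + -0.012585·13.8954 = 0.3383  (Intel)
Σw_i=1.0000  μᵀw=0.1820
σ²=wᵀΣw=λ₁·μ_p+λ₂ = 0.180526·0.182 + -0.012585 = 0.020271 ≈ 0.0203


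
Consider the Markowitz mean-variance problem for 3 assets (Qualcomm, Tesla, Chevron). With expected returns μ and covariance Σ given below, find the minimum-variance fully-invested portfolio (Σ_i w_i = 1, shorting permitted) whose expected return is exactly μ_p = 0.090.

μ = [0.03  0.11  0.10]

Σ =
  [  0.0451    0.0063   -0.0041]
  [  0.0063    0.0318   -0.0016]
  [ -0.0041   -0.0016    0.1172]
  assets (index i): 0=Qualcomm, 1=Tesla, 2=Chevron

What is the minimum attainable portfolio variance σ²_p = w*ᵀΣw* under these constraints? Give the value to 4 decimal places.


x=Σ⁻¹μ = [0.2656  3.4523  0.9097]
y=Σ⁻¹𝟙 = [19.1132  28.1422  9.5853]
a=μᵀx=0.478685  b=𝟙ᵀx=4.627567  c=𝟙ᵀy=56.840658  D=ac−b²=5.794364
λ₁=(c·0.090−b)/D = (56.840658·0.090−4.627567)/5.794364 = 0.084236
λ₂=(a−b·0.090)/D = (0.478685−4.627567·0.090)/5.794364 = 0.010735
w* = 0.084236·x + 0.010735·y:
  w_0 = 0.084236·0.2656 + 0.010735·19.1132 = 0.2276  (Qualcomm)
  w_1 = 0.084236·3.4523 + 0.010735·28.1422 = 0.5929  (Tesla)
  w_2 = 0.084236·0.9097 + 0.010735·9.5853 = 0.1795  (Chevron)
Σw_i=1.0000  μᵀw=0.0900
σ²=wᵀΣw=λ₁·μ_p+λ₂ = 0.084236·0.090 + 0.010735 = 0.018316 ≈ 0.0183

0.0183


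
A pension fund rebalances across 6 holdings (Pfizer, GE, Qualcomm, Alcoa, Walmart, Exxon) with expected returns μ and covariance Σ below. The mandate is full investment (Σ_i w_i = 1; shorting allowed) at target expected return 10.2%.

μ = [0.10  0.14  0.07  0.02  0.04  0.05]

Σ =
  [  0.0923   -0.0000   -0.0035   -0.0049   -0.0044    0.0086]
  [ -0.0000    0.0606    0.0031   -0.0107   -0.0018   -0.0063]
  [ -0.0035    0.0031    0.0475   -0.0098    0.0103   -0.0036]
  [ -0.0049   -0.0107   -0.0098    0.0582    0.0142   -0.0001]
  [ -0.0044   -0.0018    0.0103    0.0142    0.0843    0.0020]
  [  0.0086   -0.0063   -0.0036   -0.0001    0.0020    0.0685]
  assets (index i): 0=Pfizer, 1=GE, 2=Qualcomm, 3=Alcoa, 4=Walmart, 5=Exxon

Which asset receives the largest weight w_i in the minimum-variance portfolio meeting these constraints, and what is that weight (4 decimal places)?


GE (0.4554)

g=Σ⁻¹μ = [1.1309  2.5262  1.6594  1.1426  0.1708  0.9042]
h=Σ⁻¹𝟙 = [11.8795  21.4894  25.8607  25.2619  5.1389  16.3294]
a=μᵀg=0.657800  b=𝟙ᵀg=7.533979  c=𝟙ᵀh=105.959791  D=ac−b²=12.939539
λ₁=(c·0.102−b)/D = (105.959791·0.102−7.533979)/12.939539 = 0.253017
λ₂=(a−b·0.102)/D = (0.657800−7.533979·0.102)/12.939539 = -0.008553
w* = 0.253017·g + -0.008553·h:
  w_0 = 0.253017·1.1309 + -0.008553·11.8795 = 0.1845  (Pfizer)
  w_1 = 0.253017·2.5262 + -0.008553·21.4894 = 0.4554  (GE)
  w_2 = 0.253017·1.6594 + -0.008553·25.8607 = 0.1987  (Qualcomm)
  w_3 = 0.253017·1.1426 + -0.008553·25.2619 = 0.0730  (Alcoa)
  w_4 = 0.253017·0.1708 + -0.008553·5.1389 = -0.0007  (Walmart)
  w_5 = 0.253017·0.9042 + -0.008553·16.3294 = 0.0891  (Exxon)
Σw_i=1.0000  μᵀw=0.1020
σ²=wᵀΣw=λ₁·μ_p+λ₂ = 0.253017·0.102 + -0.008553 = 0.017255 ≈ 0.0173


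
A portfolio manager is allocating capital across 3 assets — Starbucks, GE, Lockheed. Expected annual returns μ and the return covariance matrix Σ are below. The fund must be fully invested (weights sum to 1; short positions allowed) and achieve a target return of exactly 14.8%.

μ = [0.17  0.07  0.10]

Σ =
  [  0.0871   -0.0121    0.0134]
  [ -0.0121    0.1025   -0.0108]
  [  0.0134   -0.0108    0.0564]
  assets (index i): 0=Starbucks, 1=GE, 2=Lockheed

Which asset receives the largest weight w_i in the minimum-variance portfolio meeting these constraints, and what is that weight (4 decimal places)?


x=Σ⁻¹μ = [1.8637  1.0646  1.5341]
y=Σ⁻¹𝟙 = [10.5470  12.8649  17.6881]
a=μᵀx=0.544753  b=𝟙ᵀx=4.462346  c=𝟙ᵀy=41.100025  D=ac−b²=2.476832
λ₁=(c·0.148−b)/D = (41.100025·0.148−4.462346)/2.476832 = 0.654246
λ₂=(a−b·0.148)/D = (0.544753−4.462346·0.148)/2.476832 = -0.046702
w* = 0.654246·x + -0.046702·y:
  w_0 = 0.654246·1.8637 + -0.046702·10.5470 = 0.7267  (Starbucks)
  w_1 = 0.654246·1.0646 + -0.046702·12.8649 = 0.0957  (GE)
  w_2 = 0.654246·1.5341 + -0.046702·17.6881 = 0.1776  (Lockheed)
Σw_i=1.0000  μᵀw=0.1480
σ²=wᵀΣw=λ₁·μ_p+λ₂ = 0.654246·0.148 + -0.046702 = 0.050126 ≈ 0.0501

Starbucks (0.7267)


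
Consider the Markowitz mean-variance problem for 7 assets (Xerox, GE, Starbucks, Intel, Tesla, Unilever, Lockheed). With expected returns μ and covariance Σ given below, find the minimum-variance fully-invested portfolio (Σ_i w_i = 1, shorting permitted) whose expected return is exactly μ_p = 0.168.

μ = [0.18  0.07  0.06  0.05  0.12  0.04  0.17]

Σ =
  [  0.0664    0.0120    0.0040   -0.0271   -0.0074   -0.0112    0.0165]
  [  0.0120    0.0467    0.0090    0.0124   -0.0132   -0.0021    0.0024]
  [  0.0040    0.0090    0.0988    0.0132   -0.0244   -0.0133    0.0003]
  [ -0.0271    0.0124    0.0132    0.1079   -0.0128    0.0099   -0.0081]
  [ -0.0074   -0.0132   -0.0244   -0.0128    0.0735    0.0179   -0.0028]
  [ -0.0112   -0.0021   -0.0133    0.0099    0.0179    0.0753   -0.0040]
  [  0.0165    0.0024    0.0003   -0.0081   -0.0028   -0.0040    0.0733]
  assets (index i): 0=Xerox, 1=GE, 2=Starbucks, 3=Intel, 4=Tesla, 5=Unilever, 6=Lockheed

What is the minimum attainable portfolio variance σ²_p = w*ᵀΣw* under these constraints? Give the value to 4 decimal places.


p=Σ⁻¹μ = [2.9736  0.8398  0.9186  1.4096  2.5941  0.4580  1.8985]
q=Σ⁻¹𝟙 = [17.9293  17.2116  13.3499  12.5932  22.5609  12.3993  11.9185]
a=μᵀp=1.371981  b=𝟙ᵀp=11.092160  c=𝟙ᵀq=107.962662  D=ac−b²=25.086692
λ₁=(c·0.168−b)/D = (107.962662·0.168−11.092160)/25.086692 = 0.280849
λ₂=(a−b·0.168)/D = (1.371981−11.092160·0.168)/25.086692 = -0.019592
w* = 0.280849·p + -0.019592·q:
  w_0 = 0.280849·2.9736 + -0.019592·17.9293 = 0.4839  (Xerox)
  w_1 = 0.280849·0.8398 + -0.019592·17.2116 = -0.1014  (GE)
  w_2 = 0.280849·0.9186 + -0.019592·13.3499 = -0.0036  (Starbucks)
  w_3 = 0.280849·1.4096 + -0.019592·12.5932 = 0.1492  (Intel)
  w_4 = 0.280849·2.5941 + -0.019592·22.5609 = 0.2865  (Tesla)
  w_5 = 0.280849·0.4580 + -0.019592·12.3993 = -0.1143  (Unilever)
  w_6 = 0.280849·1.8985 + -0.019592·11.9185 = 0.2997  (Lockheed)
Σw_i=1.0000  μᵀw=0.1680
σ²=wᵀΣw=λ₁·μ_p+λ₂ = 0.280849·0.168 + -0.019592 = 0.027590 ≈ 0.0276

0.0276


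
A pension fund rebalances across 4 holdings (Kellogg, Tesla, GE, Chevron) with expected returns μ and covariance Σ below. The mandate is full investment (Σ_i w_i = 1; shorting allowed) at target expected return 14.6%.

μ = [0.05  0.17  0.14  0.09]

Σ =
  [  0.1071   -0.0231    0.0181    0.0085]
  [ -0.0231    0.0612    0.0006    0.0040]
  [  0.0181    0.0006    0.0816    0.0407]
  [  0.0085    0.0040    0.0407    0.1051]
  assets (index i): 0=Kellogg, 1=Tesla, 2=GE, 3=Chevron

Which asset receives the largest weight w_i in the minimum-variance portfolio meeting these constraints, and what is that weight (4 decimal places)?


p=Σ⁻¹μ = [0.8805  3.0889  1.4435  0.1086]
q=Σ⁻¹𝟙 = [12.2059  20.5471  6.8576  5.0900]
a=μᵀp=0.780998  b=𝟙ᵀp=5.521465  c=𝟙ᵀq=44.700569  D=ac−b²=4.424478
λ₁=(c·0.146−b)/D = (44.700569·0.146−5.521465)/4.424478 = 0.227104
λ₂=(a−b·0.146)/D = (0.780998−5.521465·0.146)/4.424478 = -0.005681
w* = 0.227104·p + -0.005681·q:
  w_0 = 0.227104·0.8805 + -0.005681·12.2059 = 0.1306  (Kellogg)
  w_1 = 0.227104·3.0889 + -0.005681·20.5471 = 0.5848  (Tesla)
  w_2 = 0.227104·1.4435 + -0.005681·6.8576 = 0.2889  (GE)
  w_3 = 0.227104·0.1086 + -0.005681·5.0900 = -0.0043  (Chevron)
Σw_i=1.0000  μᵀw=0.1460
σ²=wᵀΣw=λ₁·μ_p+λ₂ = 0.227104·0.146 + -0.005681 = 0.027476 ≈ 0.0275

Tesla (0.5848)


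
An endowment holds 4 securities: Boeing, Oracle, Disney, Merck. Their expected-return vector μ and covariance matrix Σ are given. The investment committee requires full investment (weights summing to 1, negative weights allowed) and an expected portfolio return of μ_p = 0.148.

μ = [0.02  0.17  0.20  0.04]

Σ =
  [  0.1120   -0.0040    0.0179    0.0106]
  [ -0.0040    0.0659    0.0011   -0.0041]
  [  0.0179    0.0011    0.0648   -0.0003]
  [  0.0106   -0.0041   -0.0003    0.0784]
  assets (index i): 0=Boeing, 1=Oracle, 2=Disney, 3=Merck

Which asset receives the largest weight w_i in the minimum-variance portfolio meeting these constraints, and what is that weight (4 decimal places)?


Disney (0.3807)

x=Σ⁻¹μ = [-0.2960  2.5528  3.1281  0.6957]
y=Σ⁻¹𝟙 = [6.1293  16.1185  13.5247  12.8211]
a=μᵀx=1.081494  b=𝟙ᵀx=6.080511  c=𝟙ᵀy=48.593530  D=ac−b²=15.580992
λ₁=(c·0.148−b)/D = (48.593530·0.148−6.080511)/15.580992 = 0.071326
λ₂=(a−b·0.148)/D = (1.081494−6.080511·0.148)/15.580992 = 0.011654
w* = 0.071326·x + 0.011654·y:
  w_0 = 0.071326·-0.2960 + 0.011654·6.1293 = 0.0503  (Boeing)
  w_1 = 0.071326·2.5528 + 0.011654·16.1185 = 0.3699  (Oracle)
  w_2 = 0.071326·3.1281 + 0.011654·13.5247 = 0.3807  (Disney)
  w_3 = 0.071326·0.6957 + 0.011654·12.8211 = 0.1990  (Merck)
Σw_i=1.0000  μᵀw=0.1480
σ²=wᵀΣw=λ₁·μ_p+λ₂ = 0.071326·0.148 + 0.011654 = 0.022210 ≈ 0.0222


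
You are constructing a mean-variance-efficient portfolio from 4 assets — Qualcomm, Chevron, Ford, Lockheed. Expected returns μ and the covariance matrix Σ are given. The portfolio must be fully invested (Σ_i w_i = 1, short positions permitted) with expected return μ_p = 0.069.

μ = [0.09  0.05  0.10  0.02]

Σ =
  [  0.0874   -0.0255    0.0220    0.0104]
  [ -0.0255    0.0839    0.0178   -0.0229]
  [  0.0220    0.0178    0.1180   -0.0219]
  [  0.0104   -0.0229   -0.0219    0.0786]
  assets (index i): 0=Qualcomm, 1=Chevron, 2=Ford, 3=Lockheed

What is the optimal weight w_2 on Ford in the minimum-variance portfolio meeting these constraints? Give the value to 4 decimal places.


u=Σ⁻¹μ = [1.0888  0.9503  0.6042  0.5556]
v=Σ⁻¹𝟙 = [13.3531  19.6527  6.4500  18.4787]
a=μᵀu=0.217045  b=𝟙ᵀu=3.198988  c=𝟙ᵀv=57.934508  D=ac−b²=2.340841
λ₁=(c·0.069−b)/D = (57.934508·0.069−3.198988)/2.340841 = 0.341114
λ₂=(a−b·0.069)/D = (0.217045−3.198988·0.069)/2.340841 = -0.001575
w* = 0.341114·u + -0.001575·v:
  w_0 = 0.341114·1.0888 + -0.001575·13.3531 = 0.3504  (Qualcomm)
  w_1 = 0.341114·0.9503 + -0.001575·19.6527 = 0.2932  (Chevron)
  w_2 = 0.341114·0.6042 + -0.001575·6.4500 = 0.1960  (Ford)
  w_3 = 0.341114·0.5556 + -0.001575·18.4787 = 0.1604  (Lockheed)
Σw_i=1.0000  μᵀw=0.0690
σ²=wᵀΣw=λ₁·μ_p+λ₂ = 0.341114·0.069 + -0.001575 = 0.021962 ≈ 0.0220

0.1960


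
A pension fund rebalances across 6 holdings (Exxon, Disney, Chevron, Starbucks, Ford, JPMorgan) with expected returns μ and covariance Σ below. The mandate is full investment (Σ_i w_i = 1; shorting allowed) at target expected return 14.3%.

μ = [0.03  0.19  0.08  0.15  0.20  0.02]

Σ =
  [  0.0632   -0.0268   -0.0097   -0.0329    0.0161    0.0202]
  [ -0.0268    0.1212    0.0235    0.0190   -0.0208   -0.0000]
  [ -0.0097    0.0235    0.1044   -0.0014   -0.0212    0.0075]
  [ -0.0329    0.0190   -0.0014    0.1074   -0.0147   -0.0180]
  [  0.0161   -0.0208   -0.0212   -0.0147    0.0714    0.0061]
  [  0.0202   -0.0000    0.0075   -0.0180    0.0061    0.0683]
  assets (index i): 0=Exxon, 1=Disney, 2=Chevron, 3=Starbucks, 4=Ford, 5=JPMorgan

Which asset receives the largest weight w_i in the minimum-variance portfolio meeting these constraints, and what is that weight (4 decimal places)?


Ford (0.3270)

x=Σ⁻¹μ = [1.6754  2.0225  1.2825  2.0697  3.8314  -0.1403]
y=Σ⁻¹𝟙 = [24.9141  11.4954  12.6865  19.1822  18.6608  9.2684]
a=μᵀx=1.611083  b=𝟙ᵀx=10.741344  c=𝟙ᵀy=96.207527  D=ac−b²=39.621835
λ₁=(c·0.143−b)/D = (96.207527·0.143−10.741344)/39.621835 = 0.076128
λ₂=(a−b·0.143)/D = (1.611083−10.741344·0.143)/39.621835 = 0.001895
w* = 0.076128·x + 0.001895·y:
  w_0 = 0.076128·1.6754 + 0.001895·24.9141 = 0.1747  (Exxon)
  w_1 = 0.076128·2.0225 + 0.001895·11.4954 = 0.1758  (Disney)
  w_2 = 0.076128·1.2825 + 0.001895·12.6865 = 0.1217  (Chevron)
  w_3 = 0.076128·2.0697 + 0.001895·19.1822 = 0.1939  (Starbucks)
  w_4 = 0.076128·3.8314 + 0.001895·18.6608 = 0.3270  (Ford)
  w_5 = 0.076128·-0.1403 + 0.001895·9.2684 = 0.0069  (JPMorgan)
Σw_i=1.0000  μᵀw=0.1430
σ²=wᵀΣw=λ₁·μ_p+λ₂ = 0.076128·0.143 + 0.001895 = 0.012781 ≈ 0.0128


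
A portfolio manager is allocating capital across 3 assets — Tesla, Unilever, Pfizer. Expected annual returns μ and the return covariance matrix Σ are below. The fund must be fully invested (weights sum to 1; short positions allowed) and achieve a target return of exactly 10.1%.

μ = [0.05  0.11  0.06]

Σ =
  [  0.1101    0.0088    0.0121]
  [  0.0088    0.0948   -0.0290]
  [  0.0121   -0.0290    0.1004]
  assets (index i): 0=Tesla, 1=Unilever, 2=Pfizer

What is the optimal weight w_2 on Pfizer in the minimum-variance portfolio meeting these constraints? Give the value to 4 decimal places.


0.3295

x=Σ⁻¹μ = [0.2306  1.4405  0.9859]
y=Σ⁻¹𝟙 = [6.5124  13.9866  13.2153]
a=μᵀx=0.229144  b=𝟙ᵀx=2.657066  c=𝟙ᵀy=33.714290  D=ac−b²=0.665414
λ₁=(c·0.101−b)/D = (33.714290·0.101−2.657066)/0.665414 = 1.124229
λ₂=(a−b·0.101)/D = (0.229144−2.657066·0.101)/0.665414 = -0.058941
w* = 1.124229·x + -0.058941·y:
  w_0 = 1.124229·0.2306 + -0.058941·6.5124 = -0.1245  (Tesla)
  w_1 = 1.124229·1.4405 + -0.058941·13.9866 = 0.7951  (Unilever)
  w_2 = 1.124229·0.9859 + -0.058941·13.2153 = 0.3295  (Pfizer)
Σw_i=1.0000  μᵀw=0.1010
σ²=wᵀΣw=λ₁·μ_p+λ₂ = 1.124229·0.101 + -0.058941 = 0.054606 ≈ 0.0546


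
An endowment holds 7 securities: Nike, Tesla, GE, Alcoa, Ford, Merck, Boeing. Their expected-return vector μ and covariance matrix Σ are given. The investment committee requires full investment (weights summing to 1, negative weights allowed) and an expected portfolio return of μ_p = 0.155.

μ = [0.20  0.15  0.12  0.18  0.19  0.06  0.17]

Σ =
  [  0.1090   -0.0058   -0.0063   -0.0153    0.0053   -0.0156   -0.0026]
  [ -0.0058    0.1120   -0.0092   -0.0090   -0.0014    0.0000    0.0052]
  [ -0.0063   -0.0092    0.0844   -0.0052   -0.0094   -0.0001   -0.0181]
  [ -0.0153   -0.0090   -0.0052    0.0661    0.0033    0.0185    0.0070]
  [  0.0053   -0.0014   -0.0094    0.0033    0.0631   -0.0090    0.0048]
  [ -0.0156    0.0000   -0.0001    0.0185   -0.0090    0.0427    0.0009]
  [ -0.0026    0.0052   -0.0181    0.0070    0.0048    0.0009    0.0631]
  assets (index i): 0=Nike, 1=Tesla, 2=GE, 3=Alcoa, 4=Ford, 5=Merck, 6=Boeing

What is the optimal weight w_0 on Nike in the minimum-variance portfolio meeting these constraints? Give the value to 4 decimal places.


p=Σ⁻¹μ = [2.6760  1.8573  2.9806  2.8745  3.1479  1.7463  2.9231]
q=Σ⁻¹𝟙 = [16.1326  11.8075  21.2503  11.2702  19.9628  28.2984  18.4627]
a=μᵀp=2.888700  b=𝟙ᵀp=18.205814  c=𝟙ᵀq=127.184542  D=ac−b²=35.946345
λ₁=(c·0.155−b)/D = (127.184542·0.155−18.205814)/35.946345 = 0.041946
λ₂=(a−b·0.155)/D = (2.888700−18.205814·0.155)/35.946345 = 0.001858
w* = 0.041946·p + 0.001858·q:
  w_0 = 0.041946·2.6760 + 0.001858·16.1326 = 0.1422  (Nike)
  w_1 = 0.041946·1.8573 + 0.001858·11.8075 = 0.0998  (Tesla)
  w_2 = 0.041946·2.9806 + 0.001858·21.2503 = 0.1645  (GE)
  w_3 = 0.041946·2.8745 + 0.001858·11.2702 = 0.1415  (Alcoa)
  w_4 = 0.041946·3.1479 + 0.001858·19.9628 = 0.1691  (Ford)
  w_5 = 0.041946·1.7463 + 0.001858·28.2984 = 0.1258  (Merck)
  w_6 = 0.041946·2.9231 + 0.001858·18.4627 = 0.1569  (Boeing)
Σw_i=1.0000  μᵀw=0.1550
σ²=wᵀΣw=λ₁·μ_p+λ₂ = 0.041946·0.155 + 0.001858 = 0.008360 ≈ 0.0084

0.1422


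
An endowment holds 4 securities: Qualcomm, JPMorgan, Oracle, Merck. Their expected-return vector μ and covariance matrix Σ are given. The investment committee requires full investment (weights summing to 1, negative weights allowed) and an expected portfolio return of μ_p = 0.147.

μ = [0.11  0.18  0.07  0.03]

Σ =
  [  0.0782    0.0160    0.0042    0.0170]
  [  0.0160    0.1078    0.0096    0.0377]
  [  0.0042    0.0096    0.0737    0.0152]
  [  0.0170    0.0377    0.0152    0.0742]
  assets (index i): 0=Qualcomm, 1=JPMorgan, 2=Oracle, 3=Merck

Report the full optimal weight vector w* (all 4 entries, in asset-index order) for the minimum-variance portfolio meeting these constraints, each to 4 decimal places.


0.3922  0.4887  0.3080  -0.1889

p=Σ⁻¹μ = [1.2073  1.7404  0.8461  -0.9299]
q=Σ⁻¹𝟙 = [9.8221  4.4996  11.0454  6.6779]
a=μᵀp=0.477405  b=𝟙ᵀp=2.863874  c=𝟙ᵀq=32.045022  D=ac−b²=7.096670
λ₁=(c·0.147−b)/D = (32.045022·0.147−2.863874)/7.096670 = 0.260227
λ₂=(a−b·0.147)/D = (0.477405−2.863874·0.147)/7.096670 = 0.007950
w* = 0.260227·p + 0.007950·q:
  w_0 = 0.260227·1.2073 + 0.007950·9.8221 = 0.3922  (Qualcomm)
  w_1 = 0.260227·1.7404 + 0.007950·4.4996 = 0.4887  (JPMorgan)
  w_2 = 0.260227·0.8461 + 0.007950·11.0454 = 0.3080  (Oracle)
  w_3 = 0.260227·-0.9299 + 0.007950·6.6779 = -0.1889  (Merck)
Σw_i=1.0000  μᵀw=0.1470
σ²=wᵀΣw=λ₁·μ_p+λ₂ = 0.260227·0.147 + 0.007950 = 0.046203 ≈ 0.0462


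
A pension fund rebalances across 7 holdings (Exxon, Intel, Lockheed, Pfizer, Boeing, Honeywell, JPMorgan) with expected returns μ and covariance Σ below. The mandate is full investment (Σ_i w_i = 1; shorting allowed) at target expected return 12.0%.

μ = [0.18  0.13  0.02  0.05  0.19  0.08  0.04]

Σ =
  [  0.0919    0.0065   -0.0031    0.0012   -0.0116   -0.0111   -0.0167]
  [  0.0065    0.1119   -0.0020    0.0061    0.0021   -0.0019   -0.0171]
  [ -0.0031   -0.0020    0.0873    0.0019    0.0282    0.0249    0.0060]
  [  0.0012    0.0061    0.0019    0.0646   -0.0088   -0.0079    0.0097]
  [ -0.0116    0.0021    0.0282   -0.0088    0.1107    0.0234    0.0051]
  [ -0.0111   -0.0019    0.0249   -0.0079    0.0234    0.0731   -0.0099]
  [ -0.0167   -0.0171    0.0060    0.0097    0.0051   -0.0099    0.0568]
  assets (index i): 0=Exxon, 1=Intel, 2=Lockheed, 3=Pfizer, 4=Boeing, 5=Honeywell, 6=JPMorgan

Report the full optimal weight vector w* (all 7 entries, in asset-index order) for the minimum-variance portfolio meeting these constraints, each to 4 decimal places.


u=Σ⁻¹μ = [2.5975  1.2362  -0.8328  0.7872  1.8215  1.5643  1.9027]
v=Σ⁻¹𝟙 = [17.8171  11.5069  3.0176  13.0767  5.7530  18.8198  26.5201]
a=μᵀu=1.198293  b=𝟙ᵀu=9.076615  c=𝟙ᵀv=96.511116  D=ac−b²=33.263651
λ₁=(c·0.120−b)/D = (96.511116·0.120−9.076615)/33.263651 = 0.075299
λ₂=(a−b·0.120)/D = (1.198293−9.076615·0.120)/33.263651 = 0.003280
w* = 0.075299·u + 0.003280·v:
  w_0 = 0.075299·2.5975 + 0.003280·17.8171 = 0.2540  (Exxon)
  w_1 = 0.075299·1.2362 + 0.003280·11.5069 = 0.1308  (Intel)
  w_2 = 0.075299·-0.8328 + 0.003280·3.0176 = -0.0528  (Lockheed)
  w_3 = 0.075299·0.7872 + 0.003280·13.0767 = 0.1022  (Pfizer)
  w_4 = 0.075299·1.8215 + 0.003280·5.7530 = 0.1560  (Boeing)
  w_5 = 0.075299·1.5643 + 0.003280·18.8198 = 0.1795  (Honeywell)
  w_6 = 0.075299·1.9027 + 0.003280·26.5201 = 0.2303  (JPMorgan)
Σw_i=1.0000  μᵀw=0.1200
σ²=wᵀΣw=λ₁·μ_p+λ₂ = 0.075299·0.120 + 0.003280 = 0.012316 ≈ 0.0123

0.2540  0.1308  -0.0528  0.1022  0.1560  0.1795  0.2303


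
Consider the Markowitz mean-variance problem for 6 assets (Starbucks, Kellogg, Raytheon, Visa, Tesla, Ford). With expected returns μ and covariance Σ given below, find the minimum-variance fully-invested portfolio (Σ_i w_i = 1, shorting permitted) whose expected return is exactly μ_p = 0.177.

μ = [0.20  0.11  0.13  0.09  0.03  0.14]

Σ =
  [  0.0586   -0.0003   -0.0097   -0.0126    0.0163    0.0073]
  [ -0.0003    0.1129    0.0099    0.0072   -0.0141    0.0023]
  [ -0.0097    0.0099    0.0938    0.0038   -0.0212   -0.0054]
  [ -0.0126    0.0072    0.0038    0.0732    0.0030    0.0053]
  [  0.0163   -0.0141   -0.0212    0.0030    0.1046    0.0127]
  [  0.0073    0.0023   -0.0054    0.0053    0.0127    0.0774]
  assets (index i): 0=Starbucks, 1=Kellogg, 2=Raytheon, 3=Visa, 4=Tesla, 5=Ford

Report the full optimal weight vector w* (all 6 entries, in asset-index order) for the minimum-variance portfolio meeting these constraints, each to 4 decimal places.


x=Σ⁻¹μ = [3.9023  0.6874  1.7098  1.6446  -0.1046  1.4442]
y=Σ⁻¹𝟙 = [18.8256  7.7022  13.7661  14.3819  8.8973  9.4312]
a=μᵀx=1.425403  b=𝟙ᵀx=9.283608  c=𝟙ᵀy=73.004311  D=ac−b²=17.875194
λ₁=(c·0.177−b)/D = (73.004311·0.177−9.283608)/17.875194 = 0.203531
λ₂=(a−b·0.177)/D = (1.425403−9.283608·0.177)/17.875194 = -0.012184
w* = 0.203531·x + -0.012184·y:
  w_0 = 0.203531·3.9023 + -0.012184·18.8256 = 0.5649  (Starbucks)
  w_1 = 0.203531·0.6874 + -0.012184·7.7022 = 0.0461  (Kellogg)
  w_2 = 0.203531·1.7098 + -0.012184·13.7661 = 0.1803  (Raytheon)
  w_3 = 0.203531·1.6446 + -0.012184·14.3819 = 0.1595  (Visa)
  w_4 = 0.203531·-0.1046 + -0.012184·8.8973 = -0.1297  (Tesla)
  w_5 = 0.203531·1.4442 + -0.012184·9.4312 = 0.1790  (Ford)
Σw_i=1.0000  μᵀw=0.1770
σ²=wᵀΣw=λ₁·μ_p+λ₂ = 0.203531·0.177 + -0.012184 = 0.023841 ≈ 0.0238

0.5649  0.0461  0.1803  0.1595  -0.1297  0.1790


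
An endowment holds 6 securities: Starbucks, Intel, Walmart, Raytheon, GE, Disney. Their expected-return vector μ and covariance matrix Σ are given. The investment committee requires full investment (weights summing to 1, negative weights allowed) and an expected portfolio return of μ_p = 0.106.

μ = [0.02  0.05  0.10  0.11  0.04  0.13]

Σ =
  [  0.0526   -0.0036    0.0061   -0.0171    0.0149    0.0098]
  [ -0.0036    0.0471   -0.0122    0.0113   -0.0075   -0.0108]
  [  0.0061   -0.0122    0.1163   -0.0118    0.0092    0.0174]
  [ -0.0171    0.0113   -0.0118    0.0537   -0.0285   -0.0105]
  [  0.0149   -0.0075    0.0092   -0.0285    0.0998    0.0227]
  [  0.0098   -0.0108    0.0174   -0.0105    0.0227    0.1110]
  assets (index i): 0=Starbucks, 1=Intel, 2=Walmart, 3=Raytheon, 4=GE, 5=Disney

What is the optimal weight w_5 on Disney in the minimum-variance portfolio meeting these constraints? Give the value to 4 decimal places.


x=Σ⁻¹μ = [0.8544  1.0658  0.9904  2.9927  0.8545  1.1525]
y=Σ⁻¹𝟙 = [24.5714  21.9114  10.7239  33.5523  14.9043  7.4164]
a=μᵀx=0.682632  b=𝟙ᵀx=7.910441  c=𝟙ᵀy=113.079656  D=ac−b²=14.616686
λ₁=(c·0.106−b)/D = (113.079656·0.106−7.910441)/14.616686 = 0.278860
λ₂=(a−b·0.106)/D = (0.682632−7.910441·0.106)/14.616686 = -0.010664
w* = 0.278860·x + -0.010664·y:
  w_0 = 0.278860·0.8544 + -0.010664·24.5714 = -0.0238  (Starbucks)
  w_1 = 0.278860·1.0658 + -0.010664·21.9114 = 0.0635  (Intel)
  w_2 = 0.278860·0.9904 + -0.010664·10.7239 = 0.1618  (Walmart)
  w_3 = 0.278860·2.9927 + -0.010664·33.5523 = 0.4767  (Raytheon)
  w_4 = 0.278860·0.8545 + -0.010664·14.9043 = 0.0793  (GE)
  w_5 = 0.278860·1.1525 + -0.010664·7.4164 = 0.2423  (Disney)
Σw_i=1.0000  μᵀw=0.1060
σ²=wᵀΣw=λ₁·μ_p+λ₂ = 0.278860·0.106 + -0.010664 = 0.018895 ≈ 0.0189

0.2423


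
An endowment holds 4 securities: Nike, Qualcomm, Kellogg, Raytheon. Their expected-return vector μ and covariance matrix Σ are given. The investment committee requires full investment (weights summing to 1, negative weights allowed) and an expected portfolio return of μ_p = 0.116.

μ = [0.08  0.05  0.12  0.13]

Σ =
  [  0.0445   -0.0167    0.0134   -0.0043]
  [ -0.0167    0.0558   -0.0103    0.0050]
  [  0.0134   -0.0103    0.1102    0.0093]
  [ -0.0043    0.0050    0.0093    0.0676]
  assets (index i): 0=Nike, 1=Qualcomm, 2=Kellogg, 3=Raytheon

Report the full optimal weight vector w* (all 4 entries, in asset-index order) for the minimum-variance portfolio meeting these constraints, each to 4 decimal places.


0.2458  -0.0058  0.2178  0.5422

p=Σ⁻¹μ = [2.3267  1.5743  0.7975  1.8449]
q=Σ⁻¹𝟙 = [32.1644  27.5130  6.5617  13.9012]
a=μᵀp=0.600385  b=𝟙ᵀp=6.543355  c=𝟙ᵀq=80.140239  D=ac−b²=5.299460
λ₁=(c·0.116−b)/D = (80.140239·0.116−6.543355)/5.299460 = 0.519470
λ₂=(a−b·0.116)/D = (0.600385−6.543355·0.116)/5.299460 = -0.029936
w* = 0.519470·p + -0.029936·q:
  w_0 = 0.519470·2.3267 + -0.029936·32.1644 = 0.2458  (Nike)
  w_1 = 0.519470·1.5743 + -0.029936·27.5130 = -0.0058  (Qualcomm)
  w_2 = 0.519470·0.7975 + -0.029936·6.5617 = 0.2178  (Kellogg)
  w_3 = 0.519470·1.8449 + -0.029936·13.9012 = 0.5422  (Raytheon)
Σw_i=1.0000  μᵀw=0.1160
σ²=wᵀΣw=λ₁·μ_p+λ₂ = 0.519470·0.116 + -0.029936 = 0.030323 ≈ 0.0303


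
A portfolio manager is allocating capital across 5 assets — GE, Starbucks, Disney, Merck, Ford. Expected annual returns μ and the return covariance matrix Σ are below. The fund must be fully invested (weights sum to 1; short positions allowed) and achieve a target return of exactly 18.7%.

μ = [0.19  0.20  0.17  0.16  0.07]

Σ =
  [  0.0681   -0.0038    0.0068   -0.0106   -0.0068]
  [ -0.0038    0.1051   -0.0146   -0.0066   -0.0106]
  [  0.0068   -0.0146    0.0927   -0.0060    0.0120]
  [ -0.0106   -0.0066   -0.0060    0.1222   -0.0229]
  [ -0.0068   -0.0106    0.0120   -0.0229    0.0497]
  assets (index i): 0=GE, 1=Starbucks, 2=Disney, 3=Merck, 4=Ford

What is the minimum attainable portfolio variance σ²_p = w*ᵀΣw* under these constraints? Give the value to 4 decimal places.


x=Σ⁻¹μ = [3.4630  2.7451  1.7601  2.4377  3.1659]
y=Σ⁻¹𝟙 = [20.5965  15.7998  8.7197  17.2790  32.1647]
a=μᵀx=2.117850  b=𝟙ᵀx=13.571825  c=𝟙ᵀy=94.559778  D=ac−b²=16.069007
λ₁=(c·0.187−b)/D = (94.559778·0.187−13.571825)/16.069007 = 0.255825
λ₂=(a−b·0.187)/D = (2.117850−13.571825·0.187)/16.069007 = -0.026142
w* = 0.255825·x + -0.026142·y:
  w_0 = 0.255825·3.4630 + -0.026142·20.5965 = 0.3475  (GE)
  w_1 = 0.255825·2.7451 + -0.026142·15.7998 = 0.2892  (Starbucks)
  w_2 = 0.255825·1.7601 + -0.026142·8.7197 = 0.2223  (Disney)
  w_3 = 0.255825·2.4377 + -0.026142·17.2790 = 0.1719  (Merck)
  w_4 = 0.255825·3.1659 + -0.026142·32.1647 = -0.0309  (Ford)
Σw_i=1.0000  μᵀw=0.1870
σ²=wᵀΣw=λ₁·μ_p+λ₂ = 0.255825·0.187 + -0.026142 = 0.021697 ≈ 0.0217

0.0217
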